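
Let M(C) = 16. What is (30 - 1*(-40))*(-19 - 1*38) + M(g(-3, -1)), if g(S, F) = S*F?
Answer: -3974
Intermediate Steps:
g(S, F) = F*S
(30 - 1*(-40))*(-19 - 1*38) + M(g(-3, -1)) = (30 - 1*(-40))*(-19 - 1*38) + 16 = (30 + 40)*(-19 - 38) + 16 = 70*(-57) + 16 = -3990 + 16 = -3974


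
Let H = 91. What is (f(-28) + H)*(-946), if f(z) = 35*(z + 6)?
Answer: 642334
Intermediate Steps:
f(z) = 210 + 35*z (f(z) = 35*(6 + z) = 210 + 35*z)
(f(-28) + H)*(-946) = ((210 + 35*(-28)) + 91)*(-946) = ((210 - 980) + 91)*(-946) = (-770 + 91)*(-946) = -679*(-946) = 642334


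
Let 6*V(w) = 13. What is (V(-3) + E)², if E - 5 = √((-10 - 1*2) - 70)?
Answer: -1103/36 + 43*I*√82/3 ≈ -30.639 + 129.79*I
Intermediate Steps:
V(w) = 13/6 (V(w) = (⅙)*13 = 13/6)
E = 5 + I*√82 (E = 5 + √((-10 - 1*2) - 70) = 5 + √((-10 - 2) - 70) = 5 + √(-12 - 70) = 5 + √(-82) = 5 + I*√82 ≈ 5.0 + 9.0554*I)
(V(-3) + E)² = (13/6 + (5 + I*√82))² = (43/6 + I*√82)²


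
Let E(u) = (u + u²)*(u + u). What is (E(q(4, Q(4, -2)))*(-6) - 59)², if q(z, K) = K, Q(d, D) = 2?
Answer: 41209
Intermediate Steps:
E(u) = 2*u*(u + u²) (E(u) = (u + u²)*(2*u) = 2*u*(u + u²))
(E(q(4, Q(4, -2)))*(-6) - 59)² = ((2*2²*(1 + 2))*(-6) - 59)² = ((2*4*3)*(-6) - 59)² = (24*(-6) - 59)² = (-144 - 59)² = (-203)² = 41209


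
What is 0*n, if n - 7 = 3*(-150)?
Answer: 0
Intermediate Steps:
n = -443 (n = 7 + 3*(-150) = 7 - 450 = -443)
0*n = 0*(-443) = 0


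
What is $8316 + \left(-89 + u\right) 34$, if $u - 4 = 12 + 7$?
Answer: $6072$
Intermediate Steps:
$u = 23$ ($u = 4 + \left(12 + 7\right) = 4 + 19 = 23$)
$8316 + \left(-89 + u\right) 34 = 8316 + \left(-89 + 23\right) 34 = 8316 - 2244 = 6072$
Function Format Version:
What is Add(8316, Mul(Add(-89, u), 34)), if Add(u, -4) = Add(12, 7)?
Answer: 6072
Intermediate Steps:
u = 23 (u = Add(4, Add(12, 7)) = Add(4, 19) = 23)
Add(8316, Mul(Add(-89, u), 34)) = Add(8316, Mul(Add(-89, 23), 34)) = Add(8316, Mul(-66, 34)) = Add(8316, -2244) = 6072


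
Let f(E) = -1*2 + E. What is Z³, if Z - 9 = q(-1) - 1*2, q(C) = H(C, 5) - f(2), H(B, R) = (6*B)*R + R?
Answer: -5832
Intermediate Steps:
H(B, R) = R + 6*B*R (H(B, R) = 6*B*R + R = R + 6*B*R)
f(E) = -2 + E
q(C) = 5 + 30*C (q(C) = 5*(1 + 6*C) - (-2 + 2) = (5 + 30*C) - 1*0 = (5 + 30*C) + 0 = 5 + 30*C)
Z = -18 (Z = 9 + ((5 + 30*(-1)) - 1*2) = 9 + ((5 - 30) - 2) = 9 + (-25 - 2) = 9 - 27 = -18)
Z³ = (-18)³ = -5832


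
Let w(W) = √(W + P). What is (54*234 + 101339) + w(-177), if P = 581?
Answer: 113975 + 2*√101 ≈ 1.1400e+5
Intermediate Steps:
w(W) = √(581 + W) (w(W) = √(W + 581) = √(581 + W))
(54*234 + 101339) + w(-177) = (54*234 + 101339) + √(581 - 177) = (12636 + 101339) + √404 = 113975 + 2*√101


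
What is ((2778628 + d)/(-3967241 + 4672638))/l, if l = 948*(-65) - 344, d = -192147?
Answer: -2586481/43709219708 ≈ -5.9175e-5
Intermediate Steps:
l = -61964 (l = -61620 - 344 = -61964)
((2778628 + d)/(-3967241 + 4672638))/l = ((2778628 - 192147)/(-3967241 + 4672638))/(-61964) = (2586481/705397)*(-1/61964) = -2586481/43709219708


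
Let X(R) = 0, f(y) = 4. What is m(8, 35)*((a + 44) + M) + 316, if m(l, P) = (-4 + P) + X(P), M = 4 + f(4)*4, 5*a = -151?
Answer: 6819/5 ≈ 1363.8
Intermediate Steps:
a = -151/5 (a = (1/5)*(-151) = -151/5 ≈ -30.200)
M = 20 (M = 4 + 4*4 = 4 + 16 = 20)
m(l, P) = -4 + P (m(l, P) = (-4 + P) + 0 = -4 + P)
m(8, 35)*((a + 44) + M) + 316 = (-4 + 35)*((-151/5 + 44) + 20) + 316 = 31*(69/5 + 20) + 316 = 31*(169/5) + 316 = 5239/5 + 316 = 6819/5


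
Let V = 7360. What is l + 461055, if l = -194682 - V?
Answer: 259013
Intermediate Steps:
l = -202042 (l = -194682 - 1*7360 = -194682 - 7360 = -202042)
l + 461055 = -202042 + 461055 = 259013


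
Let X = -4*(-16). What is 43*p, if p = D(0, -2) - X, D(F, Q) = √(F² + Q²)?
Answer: -2666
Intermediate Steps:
X = 64
p = -62 (p = √(0² + (-2)²) - 1*64 = √(0 + 4) - 64 = √4 - 64 = 2 - 64 = -62)
43*p = 43*(-62) = -2666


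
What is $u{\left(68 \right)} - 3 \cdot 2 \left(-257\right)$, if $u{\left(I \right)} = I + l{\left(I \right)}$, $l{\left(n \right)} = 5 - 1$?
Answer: $1614$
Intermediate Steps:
$l{\left(n \right)} = 4$ ($l{\left(n \right)} = 5 - 1 = 4$)
$u{\left(I \right)} = 4 + I$ ($u{\left(I \right)} = I + 4 = 4 + I$)
$u{\left(68 \right)} - 3 \cdot 2 \left(-257\right) = \left(4 + 68\right) - 3 \cdot 2 \left(-257\right) = 72 - 6 \left(-257\right) = 72 - -1542 = 72 + 1542 = 1614$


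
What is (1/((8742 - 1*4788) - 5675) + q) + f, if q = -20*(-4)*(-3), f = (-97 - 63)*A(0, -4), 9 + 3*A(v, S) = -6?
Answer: 963759/1721 ≈ 560.00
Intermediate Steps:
A(v, S) = -5 (A(v, S) = -3 + (⅓)*(-6) = -3 - 2 = -5)
f = 800 (f = (-97 - 63)*(-5) = -160*(-5) = 800)
q = -240 (q = 80*(-3) = -240)
(1/((8742 - 1*4788) - 5675) + q) + f = (1/((8742 - 1*4788) - 5675) - 240) + 800 = (1/((8742 - 4788) - 5675) - 240) + 800 = (1/(3954 - 5675) - 240) + 800 = (1/(-1721) - 240) + 800 = (-1/1721 - 240) + 800 = -413041/1721 + 800 = 963759/1721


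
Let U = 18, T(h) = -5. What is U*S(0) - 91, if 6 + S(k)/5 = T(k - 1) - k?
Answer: -1081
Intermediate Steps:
S(k) = -55 - 5*k (S(k) = -30 + 5*(-5 - k) = -30 + (-25 - 5*k) = -55 - 5*k)
U*S(0) - 91 = 18*(-55 - 5*0) - 91 = 18*(-55 + 0) - 91 = 18*(-55) - 91 = -990 - 91 = -1081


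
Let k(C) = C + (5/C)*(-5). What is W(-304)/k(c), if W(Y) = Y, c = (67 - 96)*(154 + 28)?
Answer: 1604512/27857259 ≈ 0.057598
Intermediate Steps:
c = -5278 (c = -29*182 = -5278)
k(C) = C - 25/C
W(-304)/k(c) = -304/(-5278 - 25/(-5278)) = -304/(-5278 - 25*(-1/5278)) = -304/(-5278 + 25/5278) = -304/(-27857259/5278) = -304*(-5278/27857259) = 1604512/27857259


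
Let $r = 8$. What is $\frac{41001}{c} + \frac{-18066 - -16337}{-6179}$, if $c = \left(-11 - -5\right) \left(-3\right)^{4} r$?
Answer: $- \frac{82207609}{8007984} \approx -10.266$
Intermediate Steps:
$c = -3888$ ($c = \left(-11 - -5\right) \left(-3\right)^{4} \cdot 8 = \left(-11 + 5\right) 81 \cdot 8 = \left(-6\right) 81 \cdot 8 = \left(-486\right) 8 = -3888$)
$\frac{41001}{c} + \frac{-18066 - -16337}{-6179} = \frac{41001}{-3888} + \frac{-18066 - -16337}{-6179} = 41001 \left(- \frac{1}{3888}\right) + \left(-18066 + 16337\right) \left(- \frac{1}{6179}\right) = - \frac{13667}{1296} - - \frac{1729}{6179} = - \frac{13667}{1296} + \frac{1729}{6179} = - \frac{82207609}{8007984}$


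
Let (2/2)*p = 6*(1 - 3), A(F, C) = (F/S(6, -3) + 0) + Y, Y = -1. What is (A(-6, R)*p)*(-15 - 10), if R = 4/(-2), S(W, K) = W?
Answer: -600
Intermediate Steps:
R = -2 (R = 4*(-½) = -2)
A(F, C) = -1 + F/6 (A(F, C) = (F/6 + 0) - 1 = F/6 - 1 = -1 + F/6)
p = -12 (p = 6*(1 - 3) = 6*(-2) = -12)
(A(-6, R)*p)*(-15 - 10) = ((-1 + (⅙)*(-6))*(-12))*(-15 - 10) = ((-1 - 1)*(-12))*(-25) = -2*(-12)*(-25) = 24*(-25) = -600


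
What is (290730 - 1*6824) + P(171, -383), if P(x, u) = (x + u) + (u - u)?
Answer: 283694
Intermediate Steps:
P(x, u) = u + x (P(x, u) = (u + x) + 0 = u + x)
(290730 - 1*6824) + P(171, -383) = (290730 - 1*6824) + (-383 + 171) = (290730 - 6824) - 212 = 283906 - 212 = 283694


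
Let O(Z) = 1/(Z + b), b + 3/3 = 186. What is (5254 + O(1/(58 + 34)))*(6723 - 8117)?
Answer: -124663225844/17021 ≈ -7.3241e+6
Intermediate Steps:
b = 185 (b = -1 + 186 = 185)
O(Z) = 1/(185 + Z) (O(Z) = 1/(Z + 185) = 1/(185 + Z))
(5254 + O(1/(58 + 34)))*(6723 - 8117) = (5254 + 1/(185 + 1/(58 + 34)))*(6723 - 8117) = (5254 + 1/(185 + 1/92))*(-1394) = (5254 + 1/(17021/92))*(-1394) = (5254 + 92/17021)*(-1394) = (89428426/17021)*(-1394) = -124663225844/17021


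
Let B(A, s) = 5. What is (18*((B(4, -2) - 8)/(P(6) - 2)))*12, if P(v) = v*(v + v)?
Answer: -324/35 ≈ -9.2571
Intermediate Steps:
P(v) = 2*v² (P(v) = v*(2*v) = 2*v²)
(18*((B(4, -2) - 8)/(P(6) - 2)))*12 = (18*((5 - 8)/(2*6² - 2)))*12 = (18*(-3/(2*36 - 2)))*12 = (18*(-3/(72 - 2)))*12 = (18*(-3/70))*12 = -27/35*12 = -324/35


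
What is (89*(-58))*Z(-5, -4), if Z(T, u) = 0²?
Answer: 0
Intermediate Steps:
Z(T, u) = 0
(89*(-58))*Z(-5, -4) = (89*(-58))*0 = -5162*0 = 0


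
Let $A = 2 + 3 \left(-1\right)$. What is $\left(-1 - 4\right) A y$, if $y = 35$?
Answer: $175$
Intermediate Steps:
$A = -1$ ($A = 2 - 3 = -1$)
$\left(-1 - 4\right) A y = \left(-1 - 4\right) \left(-1\right) 35 = \left(-5\right) \left(-1\right) 35 = 5 \cdot 35 = 175$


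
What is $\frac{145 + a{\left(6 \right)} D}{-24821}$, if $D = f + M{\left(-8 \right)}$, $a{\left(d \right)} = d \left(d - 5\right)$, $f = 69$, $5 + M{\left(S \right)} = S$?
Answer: $- \frac{481}{24821} \approx -0.019379$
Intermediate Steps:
$M{\left(S \right)} = -5 + S$
$a{\left(d \right)} = d \left(-5 + d\right)$
$D = 56$ ($D = 69 - 13 = 56$)
$\frac{145 + a{\left(6 \right)} D}{-24821} = \frac{145 + 6 \left(-5 + 6\right) 56}{-24821} = \left(145 + 6 \cdot 1 \cdot 56\right) \left(- \frac{1}{24821}\right) = \left(145 + 6 \cdot 56\right) \left(- \frac{1}{24821}\right) = \left(145 + 336\right) \left(- \frac{1}{24821}\right) = 481 \left(- \frac{1}{24821}\right) = - \frac{481}{24821}$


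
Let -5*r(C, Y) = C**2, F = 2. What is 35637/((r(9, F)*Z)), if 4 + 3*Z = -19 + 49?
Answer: -59395/234 ≈ -253.82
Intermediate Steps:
Z = 26/3 (Z = -4/3 + (-19 + 49)/3 = -4/3 + (1/3)*30 = -4/3 + 10 = 26/3 ≈ 8.6667)
r(C, Y) = -C**2/5
35637/((r(9, F)*Z)) = 35637/((-1/5*9**2*(26/3))) = 35637/((-1/5*81*(26/3))) = 35637/((-81/5*26/3)) = 35637/(-702/5) = 35637*(-5/702) = -59395/234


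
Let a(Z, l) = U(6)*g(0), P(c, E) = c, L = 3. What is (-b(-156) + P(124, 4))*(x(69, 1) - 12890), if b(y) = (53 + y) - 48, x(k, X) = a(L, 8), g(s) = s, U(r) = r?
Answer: -3544750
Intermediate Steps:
a(Z, l) = 0 (a(Z, l) = 6*0 = 0)
x(k, X) = 0
b(y) = 5 + y
(-b(-156) + P(124, 4))*(x(69, 1) - 12890) = (-(5 - 156) + 124)*(0 - 12890) = (-1*(-151) + 124)*(-12890) = (151 + 124)*(-12890) = 275*(-12890) = -3544750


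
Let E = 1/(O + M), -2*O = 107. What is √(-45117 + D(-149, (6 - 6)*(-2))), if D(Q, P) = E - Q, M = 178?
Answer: I*√2788060470/249 ≈ 212.06*I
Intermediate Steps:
O = -107/2 (O = -½*107 = -107/2 ≈ -53.500)
E = 2/249 (E = 1/(-107/2 + 178) = 1/(249/2) = 2/249 ≈ 0.0080321)
D(Q, P) = 2/249 - Q
√(-45117 + D(-149, (6 - 6)*(-2))) = √(-45117 + (2/249 - 1*(-149))) = √(-45117 + (2/249 + 149)) = √(-45117 + 37103/249) = √(-11197030/249) = I*√2788060470/249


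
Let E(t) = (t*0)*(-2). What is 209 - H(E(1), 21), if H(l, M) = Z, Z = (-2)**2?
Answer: 205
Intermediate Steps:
Z = 4
E(t) = 0 (E(t) = 0*(-2) = 0)
H(l, M) = 4
209 - H(E(1), 21) = 209 - 1*4 = 209 - 4 = 205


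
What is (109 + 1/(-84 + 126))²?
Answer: 20967241/1764 ≈ 11886.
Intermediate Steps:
(109 + 1/(-84 + 126))² = (109 + 1/42)² = (4579/42)² = 20967241/1764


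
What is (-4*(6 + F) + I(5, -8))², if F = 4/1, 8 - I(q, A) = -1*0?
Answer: 1024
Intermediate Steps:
I(q, A) = 8 (I(q, A) = 8 - (-1)*0 = 8 - 1*0 = 8 + 0 = 8)
F = 4 (F = 4*1 = 4)
(-4*(6 + F) + I(5, -8))² = (-4*(6 + 4) + 8)² = (-4*10 + 8)² = (-40 + 8)² = (-32)² = 1024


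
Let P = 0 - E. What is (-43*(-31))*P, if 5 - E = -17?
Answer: -29326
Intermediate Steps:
E = 22 (E = 5 - 1*(-17) = 5 + 17 = 22)
P = -22 (P = 0 - 1*22 = 0 - 22 = -22)
(-43*(-31))*P = -43*(-31)*(-22) = 1333*(-22) = -29326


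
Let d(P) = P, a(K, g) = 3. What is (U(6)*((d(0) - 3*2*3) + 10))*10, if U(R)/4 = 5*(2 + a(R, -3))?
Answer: -8000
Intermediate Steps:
U(R) = 100 (U(R) = 4*(5*(2 + 3)) = 4*(5*5) = 4*25 = 100)
(U(6)*((d(0) - 3*2*3) + 10))*10 = (100*((0 - 3*2*3) + 10))*10 = (100*((0 - 6*3) + 10))*10 = (100*((0 - 18) + 10))*10 = (100*(-18 + 10))*10 = (100*(-8))*10 = -800*10 = -8000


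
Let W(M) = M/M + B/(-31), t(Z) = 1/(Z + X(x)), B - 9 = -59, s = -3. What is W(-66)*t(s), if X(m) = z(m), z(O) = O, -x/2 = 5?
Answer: -81/403 ≈ -0.20099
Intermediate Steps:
B = -50 (B = 9 - 59 = -50)
x = -10 (x = -2*5 = -10)
X(m) = m
t(Z) = 1/(-10 + Z) (t(Z) = 1/(Z - 10) = 1/(-10 + Z))
W(M) = 81/31 (W(M) = M/M - 50/(-31) = 1 - 50*(-1/31) = 1 + 50/31 = 81/31)
W(-66)*t(s) = 81/(31*(-10 - 3)) = (81/31)/(-13) = (81/31)*(-1/13) = -81/403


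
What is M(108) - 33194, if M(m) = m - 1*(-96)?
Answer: -32990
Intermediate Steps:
M(m) = 96 + m (M(m) = m + 96 = 96 + m)
M(108) - 33194 = (96 + 108) - 33194 = 204 - 33194 = -32990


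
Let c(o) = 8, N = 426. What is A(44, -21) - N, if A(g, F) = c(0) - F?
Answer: -397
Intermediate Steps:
A(g, F) = 8 - F
A(44, -21) - N = (8 - 1*(-21)) - 1*426 = (8 + 21) - 426 = 29 - 426 = -397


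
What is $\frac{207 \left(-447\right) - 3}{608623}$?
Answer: $- \frac{92532}{608623} \approx -0.15203$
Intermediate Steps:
$\frac{207 \left(-447\right) - 3}{608623} = \left(-92529 - 3\right) \frac{1}{608623} = \left(-92532\right) \frac{1}{608623} = - \frac{92532}{608623}$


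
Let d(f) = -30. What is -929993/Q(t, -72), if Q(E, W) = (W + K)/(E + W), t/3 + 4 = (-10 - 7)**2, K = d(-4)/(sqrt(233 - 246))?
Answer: 18932797494/1897 + 1213640865*I*sqrt(13)/3794 ≈ 9.9804e+6 + 1.1534e+6*I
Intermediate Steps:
K = 30*I*sqrt(13)/13 (K = -30/sqrt(233 - 246) = -30*(-I*sqrt(13)/13) = -(-30)*I*sqrt(13)/13 = 30*I*sqrt(13)/13 ≈ 8.3205*I)
t = 855 (t = -12 + 3*(-10 - 7)**2 = -12 + 3*(-17)**2 = -12 + 3*289 = -12 + 867 = 855)
Q(E, W) = (W + 30*I*sqrt(13)/13)/(E + W)
-929993/Q(t, -72) = -929993*(855 - 72)/(-72 + 30*I*sqrt(13)/13) = -929993*783/(-72 + 30*I*sqrt(13)/13) = -929993/(-8/87 + 10*I*sqrt(13)/3393)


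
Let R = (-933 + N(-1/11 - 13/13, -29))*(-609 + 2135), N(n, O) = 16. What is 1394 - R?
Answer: 1400736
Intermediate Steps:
R = -1399342 (R = (-933 + 16)*(-609 + 2135) = -917*1526 = -1399342)
1394 - R = 1394 - 1*(-1399342) = 1394 + 1399342 = 1400736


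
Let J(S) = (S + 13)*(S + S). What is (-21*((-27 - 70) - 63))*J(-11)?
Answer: -147840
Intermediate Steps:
J(S) = 2*S*(13 + S) (J(S) = (13 + S)*(2*S) = 2*S*(13 + S))
(-21*((-27 - 70) - 63))*J(-11) = (-21*((-27 - 70) - 63))*(2*(-11)*(13 - 11)) = (-21*(-97 - 63))*(2*(-11)*2) = -21*(-160)*(-44) = 3360*(-44) = -147840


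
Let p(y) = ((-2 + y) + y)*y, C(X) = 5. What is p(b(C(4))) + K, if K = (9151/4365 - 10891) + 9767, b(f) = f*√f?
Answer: -3805859/4365 - 10*√5 ≈ -894.26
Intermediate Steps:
b(f) = f^(3/2)
p(y) = y*(-2 + 2*y) (p(y) = (-2 + 2*y)*y = y*(-2 + 2*y))
K = -4897109/4365 (K = (9151*(1/4365) - 10891) + 9767 = (9151/4365 - 10891) + 9767 = -47530064/4365 + 9767 = -4897109/4365 ≈ -1121.9)
p(b(C(4))) + K = 2*5^(3/2)*(-1 + 5^(3/2)) - 4897109/4365 = 2*(5*√5)*(-1 + 5*√5) - 4897109/4365 = 10*√5*(-1 + 5*√5) - 4897109/4365 = -4897109/4365 + 10*√5*(-1 + 5*√5)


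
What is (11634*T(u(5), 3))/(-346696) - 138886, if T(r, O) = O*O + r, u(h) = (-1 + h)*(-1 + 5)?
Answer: -3439393679/24764 ≈ -1.3889e+5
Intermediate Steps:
u(h) = -4 + 4*h (u(h) = (-1 + h)*4 = -4 + 4*h)
T(r, O) = r + O² (T(r, O) = O² + r = r + O²)
(11634*T(u(5), 3))/(-346696) - 138886 = (11634*((-4 + 4*5) + 3²))/(-346696) - 138886 = (11634*((-4 + 20) + 9))*(-1/346696) - 138886 = (11634*(16 + 9))*(-1/346696) - 138886 = (11634*25)*(-1/346696) - 138886 = 290850*(-1/346696) - 138886 = -20775/24764 - 138886 = -3439393679/24764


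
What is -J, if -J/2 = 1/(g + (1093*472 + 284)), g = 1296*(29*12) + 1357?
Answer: 2/968545 ≈ 2.0650e-6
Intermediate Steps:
g = 452365 (g = 1296*348 + 1357 = 451008 + 1357 = 452365)
J = -2/968545 (J = -2/(452365 + (1093*472 + 284)) = -2/(452365 + (515896 + 284)) = -2/(452365 + 516180) = -2/968545 ≈ -2.0650e-6)
-J = -1*(-2/968545) = 2/968545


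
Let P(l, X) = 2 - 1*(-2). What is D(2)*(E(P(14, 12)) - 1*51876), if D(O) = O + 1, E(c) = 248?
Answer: -154884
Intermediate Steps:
P(l, X) = 4 (P(l, X) = 2 + 2 = 4)
D(O) = 1 + O
D(2)*(E(P(14, 12)) - 1*51876) = (1 + 2)*(248 - 1*51876) = 3*(248 - 51876) = 3*(-51628) = -154884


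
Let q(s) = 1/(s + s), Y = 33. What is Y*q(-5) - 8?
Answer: -113/10 ≈ -11.300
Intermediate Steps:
q(s) = 1/(2*s)
Y*q(-5) - 8 = 33*((½)/(-5)) - 8 = 33*((½)*(-⅕)) - 8 = 33*(-⅒) - 8 = -33/10 - 8 = -113/10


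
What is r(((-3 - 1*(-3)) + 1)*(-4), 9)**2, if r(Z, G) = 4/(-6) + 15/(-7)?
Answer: 3481/441 ≈ 7.8934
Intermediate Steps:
r(Z, G) = -59/21 (r(Z, G) = 4*(-1/6) + 15*(-1/7) = -2/3 - 15/7 = -59/21)
r(((-3 - 1*(-3)) + 1)*(-4), 9)**2 = (-59/21)**2 = 3481/441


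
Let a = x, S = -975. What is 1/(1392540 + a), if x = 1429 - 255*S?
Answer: 1/1642594 ≈ 6.0879e-7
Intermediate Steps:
x = 250054 (x = 1429 - 255*(-975) = 1429 + 248625 = 250054)
a = 250054
1/(1392540 + a) = 1/(1392540 + 250054) = 1/1642594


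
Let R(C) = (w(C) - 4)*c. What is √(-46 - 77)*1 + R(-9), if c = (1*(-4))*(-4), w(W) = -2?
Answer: -96 + I*√123 ≈ -96.0 + 11.091*I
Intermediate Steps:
c = 16 (c = -4*(-4) = 16)
R(C) = -96 (R(C) = (-2 - 4)*16 = -6*16 = -96)
√(-46 - 77)*1 + R(-9) = √(-46 - 77)*1 - 96 = √(-123)*1 - 96 = (I*√123)*1 - 96 = I*√123 - 96 = -96 + I*√123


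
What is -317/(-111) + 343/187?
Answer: 97352/20757 ≈ 4.6901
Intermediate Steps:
-317/(-111) + 343/187 = -317*(-1/111) + 343*(1/187) = 317/111 + 343/187 = 97352/20757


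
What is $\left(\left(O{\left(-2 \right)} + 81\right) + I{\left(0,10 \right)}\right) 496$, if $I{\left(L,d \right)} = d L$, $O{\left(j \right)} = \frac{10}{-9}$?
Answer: $\frac{356624}{9} \approx 39625.0$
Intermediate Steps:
$O{\left(j \right)} = - \frac{10}{9}$ ($O{\left(j \right)} = 10 \left(- \frac{1}{9}\right) = - \frac{10}{9}$)
$I{\left(L,d \right)} = L d$
$\left(\left(O{\left(-2 \right)} + 81\right) + I{\left(0,10 \right)}\right) 496 = \left(\left(- \frac{10}{9} + 81\right) + 0 \cdot 10\right) 496 = \left(\frac{719}{9} + 0\right) 496 = \frac{719}{9} \cdot 496 = \frac{356624}{9}$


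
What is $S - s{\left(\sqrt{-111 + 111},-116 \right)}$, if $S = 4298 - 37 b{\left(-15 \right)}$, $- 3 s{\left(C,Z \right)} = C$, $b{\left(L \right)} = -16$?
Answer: $4890$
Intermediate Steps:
$s{\left(C,Z \right)} = - \frac{C}{3}$
$S = 4890$ ($S = 4298 - 37 \left(-16\right) = 4298 - -592 = 4298 + 592 = 4890$)
$S - s{\left(\sqrt{-111 + 111},-116 \right)} = 4890 - - \frac{\sqrt{-111 + 111}}{3} = 4890 - - \frac{\sqrt{0}}{3} = 4890 - \left(- \frac{1}{3}\right) 0 = 4890 - 0 = 4890 + 0 = 4890$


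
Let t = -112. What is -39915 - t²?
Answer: -52459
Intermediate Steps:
-39915 - t² = -39915 - 1*(-112)² = -39915 - 1*12544 = -39915 - 12544 = -52459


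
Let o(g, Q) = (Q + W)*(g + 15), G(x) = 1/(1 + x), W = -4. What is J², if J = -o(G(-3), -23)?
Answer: 613089/4 ≈ 1.5327e+5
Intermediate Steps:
o(g, Q) = (-4 + Q)*(15 + g) (o(g, Q) = (Q - 4)*(g + 15) = (-4 + Q)*(15 + g))
J = 783/2 (J = -(-60 - 4/(1 - 3) + 15*(-23) - 23/(1 - 3)) = -(-60 - 4/(-2) - 345 - 23/(-2)) = -(-60 - 4*(-½) - 345 - 23*(-½)) = -(-60 + 2 - 345 + 23/2) = -1*(-783/2) = 783/2 ≈ 391.50)
J² = (783/2)² = 613089/4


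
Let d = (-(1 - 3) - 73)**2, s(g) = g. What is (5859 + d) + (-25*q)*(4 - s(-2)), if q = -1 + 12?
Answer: 9250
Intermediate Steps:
q = 11
d = 5041 (d = (-1*(-2) - 73)**2 = (2 - 73)**2 = (-71)**2 = 5041)
(5859 + d) + (-25*q)*(4 - s(-2)) = (5859 + 5041) + (-25*11)*(4 - 1*(-2)) = 10900 - 275*(4 + 2) = 10900 - 275*6 = 10900 - 1650 = 9250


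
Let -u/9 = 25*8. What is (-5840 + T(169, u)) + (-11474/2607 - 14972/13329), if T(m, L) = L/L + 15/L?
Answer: -2707865804527/463316040 ≈ -5844.5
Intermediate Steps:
u = -1800 (u = -225*8 = -9*200 = -1800)
T(m, L) = 1 + 15/L
(-5840 + T(169, u)) + (-11474/2607 - 14972/13329) = (-5840 + (15 - 1800)/(-1800)) + (-11474/2607 - 14972/13329) = (-5840 - 1/1800*(-1785)) + (-11474*1/2607 - 14972*1/13329) = (-5840 + 119/120) + (-11474/2607 - 14972/13329) = -700681/120 - 63989650/11582901 = -2707865804527/463316040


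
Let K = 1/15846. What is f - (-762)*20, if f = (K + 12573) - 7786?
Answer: 317347843/15846 ≈ 20027.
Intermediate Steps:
K = 1/15846 ≈ 6.3107e-5
f = 75854803/15846 (f = (1/15846 + 12573) - 7786 = 199231759/15846 - 7786 = 75854803/15846 ≈ 4787.0)
f - (-762)*20 = 75854803/15846 - (-762)*20 = 75854803/15846 - 1*(-15240) = 75854803/15846 + 15240 = 317347843/15846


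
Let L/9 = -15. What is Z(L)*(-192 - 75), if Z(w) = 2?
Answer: -534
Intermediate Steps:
L = -135 (L = 9*(-15) = -135)
Z(L)*(-192 - 75) = 2*(-192 - 75) = 2*(-267) = -534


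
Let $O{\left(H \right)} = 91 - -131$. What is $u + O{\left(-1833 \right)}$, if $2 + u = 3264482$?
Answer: $3264702$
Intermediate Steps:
$O{\left(H \right)} = 222$ ($O{\left(H \right)} = 91 + 131 = 222$)
$u = 3264480$ ($u = -2 + 3264482 = 3264480$)
$u + O{\left(-1833 \right)} = 3264480 + 222 = 3264702$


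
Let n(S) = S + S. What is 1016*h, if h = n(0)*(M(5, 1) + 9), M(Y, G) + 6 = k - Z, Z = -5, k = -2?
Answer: 0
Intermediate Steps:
M(Y, G) = -3 (M(Y, G) = -6 + (-2 - 1*(-5)) = -6 + (-2 + 5) = -6 + 3 = -3)
n(S) = 2*S
h = 0 (h = (2*0)*(-3 + 9) = 0*6 = 0)
1016*h = 1016*0 = 0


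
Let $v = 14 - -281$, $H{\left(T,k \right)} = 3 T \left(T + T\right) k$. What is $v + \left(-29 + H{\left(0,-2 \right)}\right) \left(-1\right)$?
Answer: $324$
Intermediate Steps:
$H{\left(T,k \right)} = 6 k T^{2}$ ($H{\left(T,k \right)} = 3 T 2 T k = 6 k T^{2}$)
$v = 295$ ($v = 14 + 281 = 295$)
$v + \left(-29 + H{\left(0,-2 \right)}\right) \left(-1\right) = 295 + \left(-29 + 6 \left(-2\right) 0^{2}\right) \left(-1\right) = 295 + \left(-29 + 6 \left(-2\right) 0\right) \left(-1\right) = 295 + \left(-29 + 0\right) \left(-1\right) = 295 - -29 = 295 + 29 = 324$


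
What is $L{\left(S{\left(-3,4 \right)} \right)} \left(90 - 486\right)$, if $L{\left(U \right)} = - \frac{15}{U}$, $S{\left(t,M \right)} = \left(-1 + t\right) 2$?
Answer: $- \frac{1485}{2} \approx -742.5$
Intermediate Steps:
$S{\left(t,M \right)} = -2 + 2 t$
$L{\left(S{\left(-3,4 \right)} \right)} \left(90 - 486\right) = - \frac{15}{-2 + 2 \left(-3\right)} \left(90 - 486\right) = - \frac{15}{-2 - 6} \left(-396\right) = - \frac{15}{-8} \left(-396\right) = \left(-15\right) \left(- \frac{1}{8}\right) \left(-396\right) = \frac{15}{8} \left(-396\right) = - \frac{1485}{2}$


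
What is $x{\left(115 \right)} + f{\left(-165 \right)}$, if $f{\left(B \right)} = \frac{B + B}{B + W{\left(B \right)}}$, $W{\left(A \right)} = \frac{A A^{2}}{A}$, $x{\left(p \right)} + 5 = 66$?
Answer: $\frac{5001}{82} \approx 60.988$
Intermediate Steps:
$x{\left(p \right)} = 61$ ($x{\left(p \right)} = -5 + 66 = 61$)
$W{\left(A \right)} = A^{2}$ ($W{\left(A \right)} = \frac{A^{3}}{A} = A^{2}$)
$f{\left(B \right)} = \frac{2 B}{B + B^{2}}$ ($f{\left(B \right)} = \frac{B + B}{B + B^{2}} = \frac{2 B}{B + B^{2}}$)
$x{\left(115 \right)} + f{\left(-165 \right)} = 61 + \frac{2}{1 - 165} = 61 + \frac{2}{-164} = 61 + 2 \left(- \frac{1}{164}\right) = 61 - \frac{1}{82} = \frac{5001}{82}$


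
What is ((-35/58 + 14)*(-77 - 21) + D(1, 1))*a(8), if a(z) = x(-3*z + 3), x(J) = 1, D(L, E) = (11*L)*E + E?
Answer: -37725/29 ≈ -1300.9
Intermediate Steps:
D(L, E) = E + 11*E*L (D(L, E) = 11*E*L + E = E + 11*E*L)
a(z) = 1
((-35/58 + 14)*(-77 - 21) + D(1, 1))*a(8) = ((-35/58 + 14)*(-77 - 21) + 1*(1 + 11*1))*1 = ((-35*1/58 + 14)*(-98) + 1*(1 + 11))*1 = ((-35/58 + 14)*(-98) + 1*12)*1 = ((777/58)*(-98) + 12)*1 = (-38073/29 + 12)*1 = -37725/29*1 = -37725/29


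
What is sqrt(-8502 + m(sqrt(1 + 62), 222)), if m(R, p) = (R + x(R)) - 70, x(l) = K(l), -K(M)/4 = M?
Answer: sqrt(-8572 - 9*sqrt(7)) ≈ 92.714*I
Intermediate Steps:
K(M) = -4*M
x(l) = -4*l
m(R, p) = -70 - 3*R (m(R, p) = (R - 4*R) - 70 = -3*R - 70 = -70 - 3*R)
sqrt(-8502 + m(sqrt(1 + 62), 222)) = sqrt(-8502 + (-70 - 3*sqrt(1 + 62))) = sqrt(-8502 + (-70 - 9*sqrt(7))) = sqrt(-8572 - 9*sqrt(7))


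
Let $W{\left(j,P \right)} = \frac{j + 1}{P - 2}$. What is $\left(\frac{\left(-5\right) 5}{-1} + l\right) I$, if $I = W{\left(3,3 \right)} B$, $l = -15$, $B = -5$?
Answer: $-200$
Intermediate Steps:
$W{\left(j,P \right)} = \frac{1 + j}{-2 + P}$
$I = -20$ ($I = \frac{1 + 3}{-2 + 3} \left(-5\right) = 1^{-1} \cdot 4 \left(-5\right) = 1 \cdot 4 \left(-5\right) = 4 \left(-5\right) = -20$)
$\left(\frac{\left(-5\right) 5}{-1} + l\right) I = \left(\frac{\left(-5\right) 5}{-1} - 15\right) \left(-20\right) = \left(\left(-25\right) \left(-1\right) - 15\right) \left(-20\right) = \left(25 - 15\right) \left(-20\right) = 10 \left(-20\right) = -200$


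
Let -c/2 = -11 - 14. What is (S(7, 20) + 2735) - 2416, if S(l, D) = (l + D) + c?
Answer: 396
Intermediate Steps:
c = 50 (c = -2*(-11 - 14) = -2*(-25) = 50)
S(l, D) = 50 + D + l (S(l, D) = (l + D) + 50 = (D + l) + 50 = 50 + D + l)
(S(7, 20) + 2735) - 2416 = ((50 + 20 + 7) + 2735) - 2416 = (77 + 2735) - 2416 = 2812 - 2416 = 396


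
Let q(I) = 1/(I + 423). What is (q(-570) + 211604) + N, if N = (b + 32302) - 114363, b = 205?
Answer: 19072955/147 ≈ 1.2975e+5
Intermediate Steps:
q(I) = 1/(423 + I)
N = -81856 (N = (205 + 32302) - 114363 = 32507 - 114363 = -81856)
(q(-570) + 211604) + N = (1/(423 - 570) + 211604) - 81856 = (1/(-147) + 211604) - 81856 = (-1/147 + 211604) - 81856 = 31105787/147 - 81856 = 19072955/147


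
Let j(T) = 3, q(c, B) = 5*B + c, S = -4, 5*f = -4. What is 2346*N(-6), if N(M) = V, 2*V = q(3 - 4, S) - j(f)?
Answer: -28152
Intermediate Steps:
f = -⅘ (f = (⅕)*(-4) = -⅘ ≈ -0.80000)
q(c, B) = c + 5*B
V = -12 (V = (((3 - 4) + 5*(-4)) - 1*3)/2 = ((-1 - 20) - 3)/2 = (-21 - 3)/2 = (½)*(-24) = -12)
N(M) = -12
2346*N(-6) = 2346*(-12) = -28152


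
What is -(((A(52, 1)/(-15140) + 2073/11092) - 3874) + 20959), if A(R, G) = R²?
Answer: -717283661813/41983220 ≈ -17085.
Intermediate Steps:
-(((A(52, 1)/(-15140) + 2073/11092) - 3874) + 20959) = -(((52²/(-15140) + 2073/11092) - 3874) + 20959) = -(((2704*(-1/15140) + 2073*(1/11092)) - 3874) + 20959) = -(((-676/3785 + 2073/11092) - 3874) + 20959) = -((348113/41983220 - 3874) + 20959) = -(-162642646167/41983220 + 20959) = -1*717283661813/41983220 = -717283661813/41983220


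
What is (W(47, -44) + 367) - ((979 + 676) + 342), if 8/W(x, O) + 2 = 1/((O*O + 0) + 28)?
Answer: -6416722/3927 ≈ -1634.0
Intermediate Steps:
W(x, O) = 8/(-2 + 1/(28 + O²)) (W(x, O) = 8/(-2 + 1/((O*O + 0) + 28)) = 8/(-2 + 1/((O² + 0) + 28)) = 8/(-2 + 1/(O² + 28)) = 8/(-2 + 1/(28 + O²)))
(W(47, -44) + 367) - ((979 + 676) + 342) = (8*(-28 - 1*(-44)²)/(55 + 2*(-44)²) + 367) - ((979 + 676) + 342) = (8*(-28 - 1*1936)/(55 + 2*1936) + 367) - (1655 + 342) = (8*(-28 - 1936)/(55 + 3872) + 367) - 1*1997 = (8*(-1964)/3927 + 367) - 1997 = (8*(1/3927)*(-1964) + 367) - 1997 = (-15712/3927 + 367) - 1997 = 1425497/3927 - 1997 = -6416722/3927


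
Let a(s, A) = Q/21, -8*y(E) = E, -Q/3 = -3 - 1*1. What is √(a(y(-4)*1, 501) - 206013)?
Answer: I*√10094609/7 ≈ 453.89*I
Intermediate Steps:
Q = 12 (Q = -3*(-3 - 1*1) = -3*(-3 - 1) = -3*(-4) = 12)
y(E) = -E/8
a(s, A) = 4/7 (a(s, A) = 12/21 = 12*(1/21) = 4/7)
√(a(y(-4)*1, 501) - 206013) = √(4/7 - 206013) = √(-1442087/7) = I*√10094609/7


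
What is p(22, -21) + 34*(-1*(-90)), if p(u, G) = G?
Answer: 3039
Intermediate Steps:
p(22, -21) + 34*(-1*(-90)) = -21 + 34*(-1*(-90)) = -21 + 34*90 = -21 + 3060 = 3039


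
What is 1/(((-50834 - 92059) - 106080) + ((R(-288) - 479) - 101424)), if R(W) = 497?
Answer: -1/350379 ≈ -2.8541e-6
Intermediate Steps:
1/(((-50834 - 92059) - 106080) + ((R(-288) - 479) - 101424)) = 1/(((-50834 - 92059) - 106080) + ((497 - 479) - 101424)) = 1/((-142893 - 106080) + (18 - 101424)) = 1/(-248973 - 101406) = 1/(-350379) = -1/350379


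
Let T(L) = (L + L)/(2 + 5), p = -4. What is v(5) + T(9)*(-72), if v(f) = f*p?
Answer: -1436/7 ≈ -205.14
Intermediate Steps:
T(L) = 2*L/7 (T(L) = (2*L)/7 = (2*L)*(1/7) = 2*L/7)
v(f) = -4*f (v(f) = f*(-4) = -4*f)
v(5) + T(9)*(-72) = -4*5 + ((2/7)*9)*(-72) = -20 + (18/7)*(-72) = -20 - 1296/7 = -1436/7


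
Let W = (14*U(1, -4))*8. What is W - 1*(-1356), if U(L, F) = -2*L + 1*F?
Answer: 684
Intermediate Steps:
U(L, F) = F - 2*L (U(L, F) = -2*L + F = F - 2*L)
W = -672 (W = (14*(-4 - 2*1))*8 = (14*(-4 - 2))*8 = (14*(-6))*8 = -84*8 = -672)
W - 1*(-1356) = -672 - 1*(-1356) = -672 + 1356 = 684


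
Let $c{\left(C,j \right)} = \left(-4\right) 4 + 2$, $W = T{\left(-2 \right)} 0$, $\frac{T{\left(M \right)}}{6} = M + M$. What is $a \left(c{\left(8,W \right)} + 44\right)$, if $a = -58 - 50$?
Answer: $-3240$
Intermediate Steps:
$T{\left(M \right)} = 12 M$ ($T{\left(M \right)} = 6 \left(M + M\right) = 6 \cdot 2 M = 12 M$)
$a = -108$
$W = 0$ ($W = 12 \left(-2\right) 0 = \left(-24\right) 0 = 0$)
$c{\left(C,j \right)} = -14$ ($c{\left(C,j \right)} = -16 + 2 = -14$)
$a \left(c{\left(8,W \right)} + 44\right) = - 108 \left(-14 + 44\right) = \left(-108\right) 30 = -3240$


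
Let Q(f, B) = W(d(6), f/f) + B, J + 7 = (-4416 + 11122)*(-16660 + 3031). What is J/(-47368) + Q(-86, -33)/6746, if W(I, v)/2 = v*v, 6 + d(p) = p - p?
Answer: 308278247009/159772264 ≈ 1929.5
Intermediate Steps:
d(p) = -6 (d(p) = -6 + (p - p) = -6 + 0 = -6)
W(I, v) = 2*v² (W(I, v) = 2*(v*v) = 2*v²)
J = -91396081 (J = -7 + (-4416 + 11122)*(-16660 + 3031) = -7 + 6706*(-13629) = -7 - 91396074 = -91396081)
Q(f, B) = 2 + B (Q(f, B) = 2*(f/f)² + B = 2*1² + B = 2*1 + B = 2 + B)
J/(-47368) + Q(-86, -33)/6746 = -91396081/(-47368) + (2 - 33)/6746 = -91396081*(-1/47368) - 31*1/6746 = 91396081/47368 - 31/6746 = 308278247009/159772264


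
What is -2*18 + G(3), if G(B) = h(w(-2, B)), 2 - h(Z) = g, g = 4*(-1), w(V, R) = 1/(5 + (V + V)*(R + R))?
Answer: -30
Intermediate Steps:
w(V, R) = 1/(5 + 4*R*V) (w(V, R) = 1/(5 + (2*V)*(2*R)) = 1/(5 + 4*R*V))
g = -4
h(Z) = 6 (h(Z) = 2 - 1*(-4) = 2 + 4 = 6)
G(B) = 6
-2*18 + G(3) = -2*18 + 6 = -36 + 6 = -30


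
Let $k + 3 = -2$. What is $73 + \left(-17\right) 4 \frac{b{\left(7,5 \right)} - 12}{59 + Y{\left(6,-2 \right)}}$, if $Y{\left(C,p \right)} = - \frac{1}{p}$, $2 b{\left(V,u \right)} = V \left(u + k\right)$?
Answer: $\frac{607}{7} \approx 86.714$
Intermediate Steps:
$k = -5$ ($k = -3 - 2 = -5$)
$b{\left(V,u \right)} = \frac{V \left(-5 + u\right)}{2}$ ($b{\left(V,u \right)} = \frac{V \left(u - 5\right)}{2} = \frac{V \left(-5 + u\right)}{2}$)
$73 + \left(-17\right) 4 \frac{b{\left(7,5 \right)} - 12}{59 + Y{\left(6,-2 \right)}} = 73 + \left(-17\right) 4 \frac{\frac{1}{2} \cdot 7 \left(-5 + 5\right) - 12}{59 - \frac{1}{-2}} = 73 - 68 \frac{\frac{1}{2} \cdot 7 \cdot 0 - 12}{59 - - \frac{1}{2}} = 73 - 68 \frac{0 - 12}{59 + \frac{1}{2}} = 73 - 68 \left(- \frac{12}{\frac{119}{2}}\right) = 73 - 68 \left(\left(-12\right) \frac{2}{119}\right) = 73 - - \frac{96}{7} = 73 + \frac{96}{7} = \frac{607}{7}$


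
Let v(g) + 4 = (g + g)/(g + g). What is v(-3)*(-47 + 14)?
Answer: 99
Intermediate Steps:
v(g) = -3 (v(g) = -4 + (g + g)/(g + g) = -4 + (2*g)/((2*g)) = -4 + (2*g)*(1/(2*g)) = -4 + 1 = -3)
v(-3)*(-47 + 14) = -3*(-47 + 14) = -3*(-33) = 99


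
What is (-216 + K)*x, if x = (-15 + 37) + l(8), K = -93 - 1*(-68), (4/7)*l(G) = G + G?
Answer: -12050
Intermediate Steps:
l(G) = 7*G/2 (l(G) = 7*(G + G)/4 = 7*(2*G)/4 = 7*G/2)
K = -25 (K = -93 + 68 = -25)
x = 50 (x = (-15 + 37) + (7/2)*8 = 22 + 28 = 50)
(-216 + K)*x = (-216 - 25)*50 = -241*50 = -12050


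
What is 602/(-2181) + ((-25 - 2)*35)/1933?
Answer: -3224711/4215873 ≈ -0.76490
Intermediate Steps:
602/(-2181) + ((-25 - 2)*35)/1933 = 602*(-1/2181) - 27*35*(1/1933) = -602/2181 - 945*1/1933 = -602/2181 - 945/1933 = -3224711/4215873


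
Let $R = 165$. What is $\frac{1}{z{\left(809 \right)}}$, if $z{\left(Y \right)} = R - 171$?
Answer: $- \frac{1}{6} \approx -0.16667$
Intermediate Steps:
$z{\left(Y \right)} = -6$ ($z{\left(Y \right)} = 165 - 171 = -6$)
$\frac{1}{z{\left(809 \right)}} = \frac{1}{-6} = - \frac{1}{6}$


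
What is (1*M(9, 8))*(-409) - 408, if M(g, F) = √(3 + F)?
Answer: -408 - 409*√11 ≈ -1764.5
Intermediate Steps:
(1*M(9, 8))*(-409) - 408 = (1*√(3 + 8))*(-409) - 408 = (1*√11)*(-409) - 408 = √11*(-409) - 408 = -409*√11 - 408 = -408 - 409*√11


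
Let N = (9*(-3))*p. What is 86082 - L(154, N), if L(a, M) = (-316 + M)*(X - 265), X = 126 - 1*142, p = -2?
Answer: 12460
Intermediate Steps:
X = -16 (X = 126 - 142 = -16)
N = 54 (N = (9*(-3))*(-2) = -27*(-2) = 54)
L(a, M) = 88796 - 281*M (L(a, M) = (-316 + M)*(-16 - 265) = (-316 + M)*(-281) = 88796 - 281*M)
86082 - L(154, N) = 86082 - (88796 - 281*54) = 86082 - (88796 - 15174) = 86082 - 1*73622 = 86082 - 73622 = 12460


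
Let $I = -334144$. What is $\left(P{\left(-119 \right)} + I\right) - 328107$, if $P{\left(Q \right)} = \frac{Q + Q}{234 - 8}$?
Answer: $- \frac{74834482}{113} \approx -6.6225 \cdot 10^{5}$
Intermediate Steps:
$P{\left(Q \right)} = \frac{Q}{113}$ ($P{\left(Q \right)} = \frac{2 Q}{226} = 2 Q \frac{1}{226} = \frac{Q}{113}$)
$\left(P{\left(-119 \right)} + I\right) - 328107 = \left(\frac{1}{113} \left(-119\right) - 334144\right) - 328107 = \left(- \frac{119}{113} - 334144\right) - 328107 = - \frac{37758391}{113} - 328107 = - \frac{74834482}{113}$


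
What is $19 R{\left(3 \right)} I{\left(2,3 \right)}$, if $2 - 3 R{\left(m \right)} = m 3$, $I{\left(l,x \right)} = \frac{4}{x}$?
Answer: $- \frac{532}{9} \approx -59.111$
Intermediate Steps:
$R{\left(m \right)} = \frac{2}{3} - m$ ($R{\left(m \right)} = \frac{2}{3} - \frac{m 3}{3} = \frac{2}{3} - \frac{3 m}{3} = \frac{2}{3} - m$)
$19 R{\left(3 \right)} I{\left(2,3 \right)} = 19 \left(\frac{2}{3} - 3\right) \frac{4}{3} = 19 \left(\frac{2}{3} - 3\right) 4 \cdot \frac{1}{3} = 19 \left(- \frac{7}{3}\right) \frac{4}{3} = \left(- \frac{133}{3}\right) \frac{4}{3} = - \frac{532}{9}$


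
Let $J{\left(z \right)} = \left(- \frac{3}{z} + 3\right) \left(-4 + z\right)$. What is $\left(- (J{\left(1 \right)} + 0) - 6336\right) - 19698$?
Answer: $-26034$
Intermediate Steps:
$J{\left(z \right)} = \left(-4 + z\right) \left(3 - \frac{3}{z}\right)$ ($J{\left(z \right)} = \left(3 - \frac{3}{z}\right) \left(-4 + z\right) = \left(-4 + z\right) \left(3 - \frac{3}{z}\right)$)
$\left(- (J{\left(1 \right)} + 0) - 6336\right) - 19698 = \left(- (\left(-15 + 3 \cdot 1 + \frac{12}{1}\right) + 0) - 6336\right) - 19698 = \left(- (\left(-15 + 3 + 12 \cdot 1\right) + 0) - 6336\right) - 19698 = \left(- (\left(-15 + 3 + 12\right) + 0) - 6336\right) - 19698 = \left(- (0 + 0) - 6336\right) - 19698 = \left(\left(-1\right) 0 - 6336\right) - 19698 = \left(0 - 6336\right) - 19698 = -6336 - 19698 = -26034$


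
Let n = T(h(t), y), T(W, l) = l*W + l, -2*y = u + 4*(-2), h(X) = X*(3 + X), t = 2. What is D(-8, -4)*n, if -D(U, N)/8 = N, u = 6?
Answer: 352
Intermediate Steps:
D(U, N) = -8*N
y = 1 (y = -(6 + 4*(-2))/2 = -(6 - 8)/2 = -½*(-2) = 1)
T(W, l) = l + W*l (T(W, l) = W*l + l = l + W*l)
n = 11 (n = 1*(1 + 2*(3 + 2)) = 1*(1 + 2*5) = 1*(1 + 10) = 1*11 = 11)
D(-8, -4)*n = -8*(-4)*11 = 32*11 = 352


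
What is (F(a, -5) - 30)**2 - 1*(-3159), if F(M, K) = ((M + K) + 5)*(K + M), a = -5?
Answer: 3559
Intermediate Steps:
F(M, K) = (K + M)*(5 + K + M) (F(M, K) = ((K + M) + 5)*(K + M) = (5 + K + M)*(K + M) = (K + M)*(5 + K + M))
(F(a, -5) - 30)**2 - 1*(-3159) = (((-5)**2 + (-5)**2 + 5*(-5) + 5*(-5) + 2*(-5)*(-5)) - 30)**2 - 1*(-3159) = ((25 + 25 - 25 - 25 + 50) - 30)**2 + 3159 = (50 - 30)**2 + 3159 = 20**2 + 3159 = 400 + 3159 = 3559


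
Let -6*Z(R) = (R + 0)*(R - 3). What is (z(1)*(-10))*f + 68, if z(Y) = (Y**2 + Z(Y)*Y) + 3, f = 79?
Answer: -10066/3 ≈ -3355.3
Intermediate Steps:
Z(R) = -R*(-3 + R)/6 (Z(R) = -(R + 0)*(R - 3)/6 = -R*(-3 + R)/6)
z(Y) = 3 + Y**2 + Y**2*(3 - Y)/6 (z(Y) = (Y**2 + (Y*(3 - Y)/6)*Y) + 3 = (Y**2 + Y**2*(3 - Y)/6) + 3 = 3 + Y**2 + Y**2*(3 - Y)/6)
(z(1)*(-10))*f + 68 = ((3 - 1/6*1**3 + (3/2)*1**2)*(-10))*79 + 68 = ((3 - 1/6*1 + (3/2)*1)*(-10))*79 + 68 = ((3 - 1/6 + 3/2)*(-10))*79 + 68 = ((13/3)*(-10))*79 + 68 = -130/3*79 + 68 = -10270/3 + 68 = -10066/3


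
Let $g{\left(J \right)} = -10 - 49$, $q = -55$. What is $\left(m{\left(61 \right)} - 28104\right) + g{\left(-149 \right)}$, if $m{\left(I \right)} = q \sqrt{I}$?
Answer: $-28163 - 55 \sqrt{61} \approx -28593.0$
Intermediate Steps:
$g{\left(J \right)} = -59$ ($g{\left(J \right)} = -10 - 49 = -59$)
$m{\left(I \right)} = - 55 \sqrt{I}$
$\left(m{\left(61 \right)} - 28104\right) + g{\left(-149 \right)} = \left(- 55 \sqrt{61} - 28104\right) - 59 = \left(-28104 - 55 \sqrt{61}\right) - 59 = -28163 - 55 \sqrt{61}$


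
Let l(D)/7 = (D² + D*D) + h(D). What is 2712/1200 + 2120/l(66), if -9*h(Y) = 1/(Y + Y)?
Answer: 1662532661/724489850 ≈ 2.2948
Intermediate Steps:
h(Y) = -1/(18*Y) (h(Y) = -1/(9*(Y + Y)) = -1/(2*Y)/9 = -1/(18*Y))
l(D) = 14*D² - 7/(18*D) (l(D) = 7*((D² + D*D) - 1/(18*D)) = 7*((D² + D²) - 1/(18*D)) = 7*(2*D² - 1/(18*D)) = 14*D² - 7/(18*D))
2712/1200 + 2120/l(66) = 2712/1200 + 2120/(((7/18)*(-1 + 36*66³)/66)) = 2712*(1/1200) + 2120/(((7/18)*(1/66)*(-1 + 36*287496))) = 113/50 + 2120/(((7/18)*(1/66)*(-1 + 10349856))) = 113/50 + 2120/(((7/18)*(1/66)*10349855)) = 113/50 + 2120/(72448985/1188) = 113/50 + 2120*(1188/72448985) = 113/50 + 503712/14489797 = 1662532661/724489850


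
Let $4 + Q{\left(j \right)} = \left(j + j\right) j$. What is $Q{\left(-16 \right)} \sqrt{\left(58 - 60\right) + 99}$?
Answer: $508 \sqrt{97} \approx 5003.2$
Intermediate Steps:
$Q{\left(j \right)} = -4 + 2 j^{2}$ ($Q{\left(j \right)} = -4 + \left(j + j\right) j = -4 + 2 j j = -4 + 2 j^{2}$)
$Q{\left(-16 \right)} \sqrt{\left(58 - 60\right) + 99} = \left(-4 + 2 \left(-16\right)^{2}\right) \sqrt{\left(58 - 60\right) + 99} = \left(-4 + 2 \cdot 256\right) \sqrt{\left(58 - 60\right) + 99} = \left(-4 + 512\right) \sqrt{-2 + 99} = 508 \sqrt{97}$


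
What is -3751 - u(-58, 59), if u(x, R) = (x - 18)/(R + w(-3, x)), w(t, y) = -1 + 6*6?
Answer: -176259/47 ≈ -3750.2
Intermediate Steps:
w(t, y) = 35 (w(t, y) = -1 + 36 = 35)
u(x, R) = (-18 + x)/(35 + R) (u(x, R) = (x - 18)/(R + 35) = (-18 + x)/(35 + R))
-3751 - u(-58, 59) = -3751 - (-18 - 58)/(35 + 59) = -3751 - (-76)/94 = -3751 - 1*(-38/47) = -3751 + 38/47 = -176259/47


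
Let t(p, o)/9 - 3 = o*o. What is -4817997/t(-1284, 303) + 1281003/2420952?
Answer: -98200337465/18522703752 ≈ -5.3016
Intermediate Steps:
t(p, o) = 27 + 9*o² (t(p, o) = 27 + 9*(o*o) = 27 + 9*o²)
-4817997/t(-1284, 303) + 1281003/2420952 = -4817997/(27 + 9*303²) + 1281003/2420952 = -4817997/(27 + 9*91809) + 1281003*(1/2420952) = -4817997/(27 + 826281) + 427001/806984 = -4817997/826308 + 427001/806984 = -4817997*1/826308 + 427001/806984 = -535333/91812 + 427001/806984 = -98200337465/18522703752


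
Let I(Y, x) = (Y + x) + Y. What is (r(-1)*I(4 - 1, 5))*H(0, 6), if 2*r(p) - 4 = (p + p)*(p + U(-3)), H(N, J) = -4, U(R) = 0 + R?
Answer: -264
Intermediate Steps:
U(R) = R
r(p) = 2 + p*(-3 + p) (r(p) = 2 + ((p + p)*(p - 3))/2 = 2 + ((2*p)*(-3 + p))/2 = 2 + (2*p*(-3 + p))/2 = 2 + p*(-3 + p))
I(Y, x) = x + 2*Y
(r(-1)*I(4 - 1, 5))*H(0, 6) = ((2 + (-1)**2 - 3*(-1))*(5 + 2*(4 - 1)))*(-4) = ((2 + 1 + 3)*(5 + 2*3))*(-4) = (6*(5 + 6))*(-4) = (6*11)*(-4) = 66*(-4) = -264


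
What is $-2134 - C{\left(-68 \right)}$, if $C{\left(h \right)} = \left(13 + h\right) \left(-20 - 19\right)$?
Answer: $-4279$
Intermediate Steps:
$C{\left(h \right)} = -507 - 39 h$ ($C{\left(h \right)} = \left(13 + h\right) \left(-39\right) = -507 - 39 h$)
$-2134 - C{\left(-68 \right)} = -2134 - \left(-507 - -2652\right) = -2134 - \left(-507 + 2652\right) = -2134 - 2145 = -4279$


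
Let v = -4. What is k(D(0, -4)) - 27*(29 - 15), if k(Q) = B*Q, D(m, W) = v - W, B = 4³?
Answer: -378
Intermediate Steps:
B = 64
D(m, W) = -4 - W
k(Q) = 64*Q
k(D(0, -4)) - 27*(29 - 15) = 64*(-4 - 1*(-4)) - 27*(29 - 15) = 64*(-4 + 4) - 27*14 = 64*0 - 1*378 = 0 - 378 = -378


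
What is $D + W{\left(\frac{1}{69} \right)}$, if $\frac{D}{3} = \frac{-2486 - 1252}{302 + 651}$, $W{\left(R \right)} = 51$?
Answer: $\frac{37389}{953} \approx 39.233$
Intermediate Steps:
$D = - \frac{11214}{953}$ ($D = 3 \frac{-2486 - 1252}{302 + 651} = 3 \left(- \frac{3738}{953}\right) = - \frac{11214}{953} \approx -11.767$)
$D + W{\left(\frac{1}{69} \right)} = - \frac{11214}{953} + 51 = \frac{37389}{953}$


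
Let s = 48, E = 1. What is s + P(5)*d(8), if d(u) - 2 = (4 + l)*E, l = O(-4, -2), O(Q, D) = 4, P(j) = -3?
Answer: 18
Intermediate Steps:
l = 4
d(u) = 10 (d(u) = 2 + (4 + 4)*1 = 2 + 8*1 = 2 + 8 = 10)
s + P(5)*d(8) = 48 - 3*10 = 48 - 30 = 18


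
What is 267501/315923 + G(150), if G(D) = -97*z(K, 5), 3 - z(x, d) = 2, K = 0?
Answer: -30377030/315923 ≈ -96.153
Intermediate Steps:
z(x, d) = 1 (z(x, d) = 3 - 1*2 = 3 - 2 = 1)
G(D) = -97 (G(D) = -97*1 = -97)
267501/315923 + G(150) = 267501/315923 - 97 = -30377030/315923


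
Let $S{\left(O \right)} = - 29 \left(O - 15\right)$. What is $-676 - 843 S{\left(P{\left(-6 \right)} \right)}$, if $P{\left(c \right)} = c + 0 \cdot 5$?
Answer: $-514063$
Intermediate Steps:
$P{\left(c \right)} = c$ ($P{\left(c \right)} = c + 0 = c$)
$S{\left(O \right)} = 435 - 29 O$ ($S{\left(O \right)} = - 29 \left(-15 + O\right) = 435 - 29 O$)
$-676 - 843 S{\left(P{\left(-6 \right)} \right)} = -676 - 843 \left(435 - -174\right) = -676 - 843 \left(435 + 174\right) = -676 - 513387 = -514063$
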